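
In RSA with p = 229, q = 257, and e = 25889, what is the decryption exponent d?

φ(n) = (p−1)(q−1) = 228·256 = 58368.
Need d with 25889·d ≡ 1 (mod 58368). Apply the extended Euclidean algorithm:
58368 = 2*25889 + 6590
25889 = 3*6590 + 6119
6590 = 1*6119 + 471
6119 = 12*471 + 467
471 = 1*467 + 4
467 = 116*4 + 3
4 = 1*3 + 1
3 = 3*1 + 0
Back-substitute:
1 = 4 − 3
1 = −467 + 117·4
1 = 117·471 − 118·467
1 = −118·6119 + 1533·471
1 = 1533·6590 − 1651·6119
1 = −1651·25889 + 6486·6590
1 = 6486·58368 − 14623·25889
So 25889·(-14623) ≡ 1 (mod 58368), hence d ≡ -14623 ≡ 43745 (mod 58368).

43745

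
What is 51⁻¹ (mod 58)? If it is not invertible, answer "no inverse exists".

33

gcd(58, 51) by repeated division:
58 = 1×51 + 7
51 = 7×7 + 2
7 = 3×2 + 1
2 = 2×1 + 0
gcd = 1, so the inverse exists. Back-substitute:
1 = 7 − 3·2
1 = −3·51 + 22·7
1 = 22·58 − 25·51
Thus 51·(-25) ≡ 1 (mod 58); reducing, -25 mod 58 = 33.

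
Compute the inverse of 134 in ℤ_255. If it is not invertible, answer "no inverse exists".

Run Euclid on (255, 134):
255 = 1·134 + 121
134 = 1·121 + 13
121 = 9·13 + 4
13 = 3·4 + 1
4 = 4·1 + 0
gcd = 1, so the inverse exists. Back-substitute:
1 = 13 − 3·4
1 = −3·121 + 28·13
1 = 28·134 − 31·121
1 = −31·255 + 59·134
So 134·59 ≡ 1 (mod 255).

59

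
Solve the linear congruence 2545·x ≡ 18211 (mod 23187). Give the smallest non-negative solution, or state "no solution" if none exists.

21208

First find gcd(2545, 23187):
23187 = 9·2545 + 282
2545 = 9·282 + 7
282 = 40·7 + 2
7 = 3·2 + 1
2 = 2·1 + 0
gcd = 1, so a unique solution mod 23187 exists.
Back-substitute for the Bézout coefficients:
1 = 7 − 3·2
1 = −3·282 + 121·7
1 = 121·2545 − 1092·282
1 = −1092·23187 + 9949·2545
So 2545·(9949) ≡ 1 (mod 23187), giving 2545⁻¹ ≡ 9949.
x ≡ 2545⁻¹·18211 ≡ 9949·18211 ≡ 21208 (mod 23187).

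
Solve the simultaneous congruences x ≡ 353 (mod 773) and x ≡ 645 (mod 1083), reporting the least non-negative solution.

442509

Write x = 353 + 773·k. Then 773·k ≡ 645 − 353 ≡ 292 (mod 1083).
Need 773⁻¹ mod 1083. Extended Euclid on (1083, 773):
1083 = 1*773 + 310
773 = 2*310 + 153
310 = 2*153 + 4
153 = 38*4 + 1
4 = 4*1 + 0
Back-substitute:
1 = 153 − 38·4
1 = −38·310 + 77·153
1 = 77·773 − 192·310
1 = −192·1083 + 269·773
773⁻¹ ≡ 269 (mod 1083), so k ≡ 269·292 ≡ 572 (mod 1083).
x = 353 + 773·572 = 442509.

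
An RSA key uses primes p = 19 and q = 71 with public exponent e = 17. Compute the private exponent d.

593

φ(n) = (p−1)(q−1) = 18·70 = 1260.
Need d with 17·d ≡ 1 (mod 1260). Apply the extended Euclidean algorithm:
1260 = 74×17 + 2
17 = 8×2 + 1
2 = 2×1 + 0
Back-substitute:
1 = 17 − 8·2
1 = −8·1260 + 593·17
So 17·593 ≡ 1 (mod 1260), hence d = 593.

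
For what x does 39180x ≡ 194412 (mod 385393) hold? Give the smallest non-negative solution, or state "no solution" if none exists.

34590

First find gcd(39180, 385393):
385393 = 9×39180 + 32773
39180 = 1×32773 + 6407
32773 = 5×6407 + 738
6407 = 8×738 + 503
738 = 1×503 + 235
503 = 2×235 + 33
235 = 7×33 + 4
33 = 8×4 + 1
4 = 4×1 + 0
gcd = 1, so a unique solution mod 385393 exists.
Back-substitute for the Bézout coefficients:
1 = 33 − 8·4
1 = −8·235 + 57·33
1 = 57·503 − 122·235
1 = −122·738 + 179·503
1 = 179·6407 − 1554·738
1 = −1554·32773 + 7949·6407
1 = 7949·39180 − 9503·32773
1 = −9503·385393 + 93476·39180
So 39180·(93476) ≡ 1 (mod 385393), giving 39180⁻¹ ≡ 93476.
x ≡ 39180⁻¹·194412 ≡ 93476·194412 ≡ 34590 (mod 385393).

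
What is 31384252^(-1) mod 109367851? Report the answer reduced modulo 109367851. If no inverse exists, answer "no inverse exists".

Extended Euclidean algorithm:
109367851 = 3*31384252 + 15215095
31384252 = 2*15215095 + 954062
15215095 = 15*954062 + 904165
954062 = 1*904165 + 49897
904165 = 18*49897 + 6019
49897 = 8*6019 + 1745
6019 = 3*1745 + 784
1745 = 2*784 + 177
784 = 4*177 + 76
177 = 2*76 + 25
76 = 3*25 + 1
25 = 25*1 + 0
Since gcd(31384252, 109367851) = 1, back-substitute to write 1 as a combination:
1 = 76 − 3·25
1 = −3·177 + 7·76
1 = 7·784 − 31·177
1 = −31·1745 + 69·784
1 = 69·6019 − 238·1745
1 = −238·49897 + 1973·6019
1 = 1973·904165 − 35752·49897
1 = −35752·954062 + 37725·904165
1 = 37725·15215095 − 601627·954062
1 = −601627·31384252 + 1240979·15215095
1 = 1240979·109367851 − 4324564·31384252
Hence 31384252⁻¹ ≡ -4324564 ≡ 105043287 (mod 109367851).

105043287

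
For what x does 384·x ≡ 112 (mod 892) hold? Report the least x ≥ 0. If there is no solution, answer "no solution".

First find gcd(384, 892):
892 = 2*384 + 124
384 = 3*124 + 12
124 = 10*12 + 4
12 = 3*4 + 0
gcd = 4 and 4 | 112, so solutions exist. Divide through by 4: 96x ≡ 28 (mod 223).
Now find 96⁻¹ mod 223:
223 = 2×96 + 31
96 = 3×31 + 3
31 = 10×3 + 1
3 = 3×1 + 0
Back-substitute:
1 = 31 − 10·3
1 = −10·96 + 31·31
1 = 31·223 − 72·96
So 96·(-72) ≡ 1 (mod 223), i.e. 96⁻¹ ≡ 151.
Then x ≡ 151·28 ≡ 214 (mod 223); the smallest non-negative solution is x = 214.

214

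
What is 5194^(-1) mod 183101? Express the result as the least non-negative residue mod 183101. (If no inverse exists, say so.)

150140

gcd(183101, 5194) by repeated division:
183101 = 35×5194 + 1311
5194 = 3×1311 + 1261
1311 = 1×1261 + 50
1261 = 25×50 + 11
50 = 4×11 + 6
11 = 1×6 + 5
6 = 1×5 + 1
5 = 5×1 + 0
gcd = 1, so the inverse exists. Back-substitute:
1 = 6 − 5
1 = −11 + 2·6
1 = 2·50 − 9·11
1 = −9·1261 + 227·50
1 = 227·1311 − 236·1261
1 = −236·5194 + 935·1311
1 = 935·183101 − 32961·5194
So 5194·(-32961) ≡ 1 (mod 183101), and -32961 ≡ 150140 (mod 183101).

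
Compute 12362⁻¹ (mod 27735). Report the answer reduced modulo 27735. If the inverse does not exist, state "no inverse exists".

15263

Run Euclid on (27735, 12362):
27735 = 2·12362 + 3011
12362 = 4·3011 + 318
3011 = 9·318 + 149
318 = 2·149 + 20
149 = 7·20 + 9
20 = 2·9 + 2
9 = 4·2 + 1
2 = 2·1 + 0
Since gcd(12362, 27735) = 1, back-substitute to write 1 as a combination:
1 = 9 − 4·2
1 = −4·20 + 9·9
1 = 9·149 − 67·20
1 = −67·318 + 143·149
1 = 143·3011 − 1354·318
1 = −1354·12362 + 5559·3011
1 = 5559·27735 − 12472·12362
So 12362·(-12472) ≡ 1 (mod 27735), and -12472 ≡ 15263 (mod 27735).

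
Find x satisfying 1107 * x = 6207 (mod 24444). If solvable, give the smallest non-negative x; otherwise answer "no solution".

gcd(1107, 24444):
24444 = 22·1107 + 90
1107 = 12·90 + 27
90 = 3·27 + 9
27 = 3·9 + 0
gcd = 9, but 9 ∤ 6207, so the congruence has no solution.

no solution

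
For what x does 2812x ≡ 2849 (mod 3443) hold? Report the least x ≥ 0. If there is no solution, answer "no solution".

First find gcd(2812, 3443):
3443 = 1·2812 + 631
2812 = 4·631 + 288
631 = 2·288 + 55
288 = 5·55 + 13
55 = 4·13 + 3
13 = 4·3 + 1
3 = 3·1 + 0
gcd = 1, so a unique solution mod 3443 exists.
Back-substitute for the Bézout coefficients:
1 = 13 − 4·3
1 = −4·55 + 17·13
1 = 17·288 − 89·55
1 = −89·631 + 195·288
1 = 195·2812 − 869·631
1 = −869·3443 + 1064·2812
So 2812·(1064) ≡ 1 (mod 3443), giving 2812⁻¹ ≡ 1064.
x ≡ 2812⁻¹·2849 ≡ 1064·2849 ≡ 1496 (mod 3443).

1496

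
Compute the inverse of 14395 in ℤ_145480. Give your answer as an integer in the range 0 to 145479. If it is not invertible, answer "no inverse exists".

Compute gcd(14395, 145480):
145480 = 10·14395 + 1530
14395 = 9·1530 + 625
1530 = 2·625 + 280
625 = 2·280 + 65
280 = 4·65 + 20
65 = 3·20 + 5
20 = 4·5 + 0
The gcd is 5, not 1, hence no inverse exists.

no inverse exists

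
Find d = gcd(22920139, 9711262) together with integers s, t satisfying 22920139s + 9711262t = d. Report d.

11

Apply Euclid's algorithm to 22920139 and 9711262:
22920139 = 2·9711262 + 3497615
9711262 = 2·3497615 + 2716032
3497615 = 1·2716032 + 781583
2716032 = 3·781583 + 371283
781583 = 2·371283 + 39017
371283 = 9·39017 + 20130
39017 = 1·20130 + 18887
20130 = 1·18887 + 1243
18887 = 15·1243 + 242
1243 = 5·242 + 33
242 = 7·33 + 11
33 = 3·11 + 0
gcd(22920139, 9711262) = 11.
Working backward:
11 = 242 − 7·33
11 = −7·1243 + 36·242
11 = 36·18887 − 547·1243
11 = −547·20130 + 583·18887
11 = 583·39017 − 1130·20130
11 = −1130·371283 + 10753·39017
11 = 10753·781583 − 22636·371283
11 = −22636·2716032 + 78661·781583
11 = 78661·3497615 − 101297·2716032
11 = −101297·9711262 + 281255·3497615
11 = 281255·22920139 − 663807·9711262
So 11 = (281255)·22920139 + (-663807)·9711262.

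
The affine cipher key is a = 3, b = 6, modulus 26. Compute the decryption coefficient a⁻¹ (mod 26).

Apply the Euclidean algorithm to 26 and 3:
26 = 8*3 + 2
3 = 1*2 + 1
2 = 2*1 + 0
Since gcd(3, 26) = 1, back-substitute to write 1 as a combination:
1 = 3 − 2
1 = −26 + 9·3
So 3·9 ≡ 1 (mod 26).

9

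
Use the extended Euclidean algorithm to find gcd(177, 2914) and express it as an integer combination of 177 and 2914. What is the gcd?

1

Euclidean algorithm:
2914 = 16*177 + 82
177 = 2*82 + 13
82 = 6*13 + 4
13 = 3*4 + 1
4 = 4*1 + 0
gcd(177, 2914) = 1.
Back-substituting:
1 = 13 − 3·4
1 = −3·82 + 19·13
1 = 19·177 − 41·82
1 = −41·2914 + 675·177
So 1 = (-41)·2914 + (675)·177.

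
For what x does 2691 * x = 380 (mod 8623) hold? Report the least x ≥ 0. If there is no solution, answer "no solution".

2820

First find gcd(2691, 8623):
8623 = 3*2691 + 550
2691 = 4*550 + 491
550 = 1*491 + 59
491 = 8*59 + 19
59 = 3*19 + 2
19 = 9*2 + 1
2 = 2*1 + 0
gcd = 1, so a unique solution mod 8623 exists.
Back-substitute for the Bézout coefficients:
1 = 19 − 9·2
1 = −9·59 + 28·19
1 = 28·491 − 233·59
1 = −233·550 + 261·491
1 = 261·2691 − 1277·550
1 = −1277·8623 + 4092·2691
So 2691·(4092) ≡ 1 (mod 8623), giving 2691⁻¹ ≡ 4092.
x ≡ 2691⁻¹·380 ≡ 4092·380 ≡ 2820 (mod 8623).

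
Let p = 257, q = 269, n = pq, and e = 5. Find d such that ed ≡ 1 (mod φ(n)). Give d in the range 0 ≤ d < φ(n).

41165

φ(n) = (p−1)(q−1) = 256·268 = 68608.
Need d with 5·d ≡ 1 (mod 68608). Apply the extended Euclidean algorithm:
68608 = 13721*5 + 3
5 = 1*3 + 2
3 = 1*2 + 1
2 = 2*1 + 0
Back-substitute:
1 = 3 − 2
1 = −5 + 2·3
1 = 2·68608 − 27443·5
So 5·(-27443) ≡ 1 (mod 68608), hence d ≡ -27443 ≡ 41165 (mod 68608).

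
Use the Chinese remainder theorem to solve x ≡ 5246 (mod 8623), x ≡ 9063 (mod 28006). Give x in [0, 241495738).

195686985

Write x = 5246 + 8623·k. Then 8623·k ≡ 9063 − 5246 ≡ 3817 (mod 28006).
Need 8623⁻¹ mod 28006. Extended Euclid on (28006, 8623):
28006 = 3·8623 + 2137
8623 = 4·2137 + 75
2137 = 28·75 + 37
75 = 2·37 + 1
37 = 37·1 + 0
Back-substitute:
1 = 75 − 2·37
1 = −2·2137 + 57·75
1 = 57·8623 − 230·2137
1 = −230·28006 + 747·8623
8623⁻¹ ≡ 747 (mod 28006), so k ≡ 747·3817 ≡ 22693 (mod 28006).
x = 5246 + 8623·22693 = 195686985.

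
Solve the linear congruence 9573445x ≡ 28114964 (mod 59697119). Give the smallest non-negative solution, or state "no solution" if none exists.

First find gcd(9573445, 59697119):
59697119 = 6·9573445 + 2256449
9573445 = 4·2256449 + 547649
2256449 = 4·547649 + 65853
547649 = 8·65853 + 20825
65853 = 3·20825 + 3378
20825 = 6·3378 + 557
3378 = 6·557 + 36
557 = 15·36 + 17
36 = 2·17 + 2
17 = 8·2 + 1
2 = 2·1 + 0
gcd = 1, so a unique solution mod 59697119 exists.
Back-substitute for the Bézout coefficients:
1 = 17 − 8·2
1 = −8·36 + 17·17
1 = 17·557 − 263·36
1 = −263·3378 + 1595·557
1 = 1595·20825 − 9833·3378
1 = −9833·65853 + 31094·20825
1 = 31094·547649 − 258585·65853
1 = −258585·2256449 + 1065434·547649
1 = 1065434·9573445 − 4520321·2256449
1 = −4520321·59697119 + 28187360·9573445
So 9573445·(28187360) ≡ 1 (mod 59697119), giving 9573445⁻¹ ≡ 28187360.
x ≡ 9573445⁻¹·28114964 ≡ 28187360·28114964 ≡ 14184403 (mod 59697119).

14184403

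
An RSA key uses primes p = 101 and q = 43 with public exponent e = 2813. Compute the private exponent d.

2477

φ(n) = (p−1)(q−1) = 100·42 = 4200.
Need d with 2813·d ≡ 1 (mod 4200). Apply the extended Euclidean algorithm:
4200 = 1·2813 + 1387
2813 = 2·1387 + 39
1387 = 35·39 + 22
39 = 1·22 + 17
22 = 1·17 + 5
17 = 3·5 + 2
5 = 2·2 + 1
2 = 2·1 + 0
Back-substitute:
1 = 5 − 2·2
1 = −2·17 + 7·5
1 = 7·22 − 9·17
1 = −9·39 + 16·22
1 = 16·1387 − 569·39
1 = −569·2813 + 1154·1387
1 = 1154·4200 − 1723·2813
So 2813·(-1723) ≡ 1 (mod 4200), hence d ≡ -1723 ≡ 2477 (mod 4200).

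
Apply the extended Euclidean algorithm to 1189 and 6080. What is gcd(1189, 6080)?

Apply Euclid's algorithm to 6080 and 1189:
6080 = 5×1189 + 135
1189 = 8×135 + 109
135 = 1×109 + 26
109 = 4×26 + 5
26 = 5×5 + 1
5 = 5×1 + 0
gcd(1189, 6080) = 1.
Working backward:
1 = 26 − 5·5
1 = −5·109 + 21·26
1 = 21·135 − 26·109
1 = −26·1189 + 229·135
1 = 229·6080 − 1171·1189
So 1 = (229)·6080 + (-1171)·1189.

1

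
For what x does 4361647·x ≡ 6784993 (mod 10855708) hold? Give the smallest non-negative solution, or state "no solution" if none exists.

6111991

First find gcd(4361647, 10855708):
10855708 = 2×4361647 + 2132414
4361647 = 2×2132414 + 96819
2132414 = 22×96819 + 2396
96819 = 40×2396 + 979
2396 = 2×979 + 438
979 = 2×438 + 103
438 = 4×103 + 26
103 = 3×26 + 25
26 = 1×25 + 1
25 = 25×1 + 0
gcd = 1, so a unique solution mod 10855708 exists.
Back-substitute for the Bézout coefficients:
1 = 26 − 25
1 = −103 + 4·26
1 = 4·438 − 17·103
1 = −17·979 + 38·438
1 = 38·2396 − 93·979
1 = −93·96819 + 3758·2396
1 = 3758·2132414 − 82769·96819
1 = −82769·4361647 + 169296·2132414
1 = 169296·10855708 − 421361·4361647
So 4361647·(-421361) ≡ 1 (mod 10855708), giving 4361647⁻¹ ≡ 10434347.
x ≡ 4361647⁻¹·6784993 ≡ 10434347·6784993 ≡ 6111991 (mod 10855708).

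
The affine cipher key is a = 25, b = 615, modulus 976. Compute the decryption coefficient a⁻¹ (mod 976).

937

gcd(976, 25) by repeated division:
976 = 39*25 + 1
25 = 25*1 + 0
The gcd is 1. Working backward:
1 = 976 − 39·25
Hence 25⁻¹ ≡ -39 ≡ 937 (mod 976).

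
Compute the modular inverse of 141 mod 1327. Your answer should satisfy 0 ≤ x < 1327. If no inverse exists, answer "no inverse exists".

Extended Euclidean algorithm:
1327 = 9*141 + 58
141 = 2*58 + 25
58 = 2*25 + 8
25 = 3*8 + 1
8 = 8*1 + 0
Since gcd(141, 1327) = 1, back-substitute to write 1 as a combination:
1 = 25 − 3·8
1 = −3·58 + 7·25
1 = 7·141 − 17·58
1 = −17·1327 + 160·141
So 141·160 ≡ 1 (mod 1327).

160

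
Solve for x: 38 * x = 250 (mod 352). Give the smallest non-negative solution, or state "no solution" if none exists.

127

First find gcd(38, 352):
352 = 9·38 + 10
38 = 3·10 + 8
10 = 1·8 + 2
8 = 4·2 + 0
gcd = 2 and 2 | 250, so solutions exist. Divide through by 2: 19x ≡ 125 (mod 176).
Now find 19⁻¹ mod 176:
176 = 9*19 + 5
19 = 3*5 + 4
5 = 1*4 + 1
4 = 4*1 + 0
Back-substitute:
1 = 5 − 4
1 = −19 + 4·5
1 = 4·176 − 37·19
So 19·(-37) ≡ 1 (mod 176), i.e. 19⁻¹ ≡ 139.
Then x ≡ 139·125 ≡ 127 (mod 176); the smallest non-negative solution is x = 127.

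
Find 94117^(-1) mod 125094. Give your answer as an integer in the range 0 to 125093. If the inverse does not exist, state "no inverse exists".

110011

Run Euclid on (125094, 94117):
125094 = 1*94117 + 30977
94117 = 3*30977 + 1186
30977 = 26*1186 + 141
1186 = 8*141 + 58
141 = 2*58 + 25
58 = 2*25 + 8
25 = 3*8 + 1
8 = 8*1 + 0
Since gcd(94117, 125094) = 1, back-substitute to write 1 as a combination:
1 = 25 − 3·8
1 = −3·58 + 7·25
1 = 7·141 − 17·58
1 = −17·1186 + 143·141
1 = 143·30977 − 3735·1186
1 = −3735·94117 + 11348·30977
1 = 11348·125094 − 15083·94117
Hence 94117⁻¹ ≡ -15083 ≡ 110011 (mod 125094).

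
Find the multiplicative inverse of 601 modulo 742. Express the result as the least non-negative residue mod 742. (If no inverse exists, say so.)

Run Euclid on (742, 601):
742 = 1*601 + 141
601 = 4*141 + 37
141 = 3*37 + 30
37 = 1*30 + 7
30 = 4*7 + 2
7 = 3*2 + 1
2 = 2*1 + 0
The gcd is 1. Working backward:
1 = 7 − 3·2
1 = −3·30 + 13·7
1 = 13·37 − 16·30
1 = −16·141 + 61·37
1 = 61·601 − 260·141
1 = −260·742 + 321·601
So 601·321 ≡ 1 (mod 742).

321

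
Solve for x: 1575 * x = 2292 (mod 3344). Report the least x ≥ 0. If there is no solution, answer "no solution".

First find gcd(1575, 3344):
3344 = 2·1575 + 194
1575 = 8·194 + 23
194 = 8·23 + 10
23 = 2·10 + 3
10 = 3·3 + 1
3 = 3·1 + 0
gcd = 1, so a unique solution mod 3344 exists.
Back-substitute for the Bézout coefficients:
1 = 10 − 3·3
1 = −3·23 + 7·10
1 = 7·194 − 59·23
1 = −59·1575 + 479·194
1 = 479·3344 − 1017·1575
So 1575·(-1017) ≡ 1 (mod 3344), giving 1575⁻¹ ≡ 2327.
x ≡ 1575⁻¹·2292 ≡ 2327·2292 ≡ 3148 (mod 3344).

3148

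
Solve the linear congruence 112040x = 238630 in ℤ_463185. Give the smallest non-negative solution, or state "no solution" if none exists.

First find gcd(112040, 463185):
463185 = 4×112040 + 15025
112040 = 7×15025 + 6865
15025 = 2×6865 + 1295
6865 = 5×1295 + 390
1295 = 3×390 + 125
390 = 3×125 + 15
125 = 8×15 + 5
15 = 3×5 + 0
gcd = 5 and 5 | 238630, so solutions exist. Divide through by 5: 22408x ≡ 47726 (mod 92637).
Now find 22408⁻¹ mod 92637:
92637 = 4·22408 + 3005
22408 = 7·3005 + 1373
3005 = 2·1373 + 259
1373 = 5·259 + 78
259 = 3·78 + 25
78 = 3·25 + 3
25 = 8·3 + 1
3 = 3·1 + 0
Back-substitute:
1 = 25 − 8·3
1 = −8·78 + 25·25
1 = 25·259 − 83·78
1 = −83·1373 + 440·259
1 = 440·3005 − 963·1373
1 = −963·22408 + 7181·3005
1 = 7181·92637 − 29687·22408
So 22408·(-29687) ≡ 1 (mod 92637), i.e. 22408⁻¹ ≡ 62950.
Then x ≡ 62950·47726 ≡ 41153 (mod 92637); the smallest non-negative solution is x = 41153.

41153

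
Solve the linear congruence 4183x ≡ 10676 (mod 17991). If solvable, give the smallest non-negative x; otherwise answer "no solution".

First find gcd(4183, 17991):
17991 = 4*4183 + 1259
4183 = 3*1259 + 406
1259 = 3*406 + 41
406 = 9*41 + 37
41 = 1*37 + 4
37 = 9*4 + 1
4 = 4*1 + 0
gcd = 1, so a unique solution mod 17991 exists.
Back-substitute for the Bézout coefficients:
1 = 37 − 9·4
1 = −9·41 + 10·37
1 = 10·406 − 99·41
1 = −99·1259 + 307·406
1 = 307·4183 − 1020·1259
1 = −1020·17991 + 4387·4183
So 4183·(4387) ≡ 1 (mod 17991), giving 4183⁻¹ ≡ 4387.
x ≡ 4183⁻¹·10676 ≡ 4387·10676 ≡ 5039 (mod 17991).

5039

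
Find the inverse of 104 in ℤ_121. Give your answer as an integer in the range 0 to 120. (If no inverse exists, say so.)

Run Euclid on (121, 104):
121 = 1×104 + 17
104 = 6×17 + 2
17 = 8×2 + 1
2 = 2×1 + 0
Since gcd(104, 121) = 1, back-substitute to write 1 as a combination:
1 = 17 − 8·2
1 = −8·104 + 49·17
1 = 49·121 − 57·104
Hence 104⁻¹ ≡ -57 ≡ 64 (mod 121).

64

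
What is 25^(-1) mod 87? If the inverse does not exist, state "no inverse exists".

Apply the Euclidean algorithm to 87 and 25:
87 = 3*25 + 12
25 = 2*12 + 1
12 = 12*1 + 0
Since gcd(25, 87) = 1, back-substitute to write 1 as a combination:
1 = 25 − 2·12
1 = −2·87 + 7·25
So 25·7 ≡ 1 (mod 87).

7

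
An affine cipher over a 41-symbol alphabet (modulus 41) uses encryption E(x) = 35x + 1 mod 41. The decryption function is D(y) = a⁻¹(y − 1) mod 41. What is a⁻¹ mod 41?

34

gcd(41, 35) by repeated division:
41 = 1·35 + 6
35 = 5·6 + 5
6 = 1·5 + 1
5 = 5·1 + 0
The gcd is 1. Working backward:
1 = 6 − 5
1 = −35 + 6·6
1 = 6·41 − 7·35
Thus 35·(-7) ≡ 1 (mod 41); reducing, -7 mod 41 = 34.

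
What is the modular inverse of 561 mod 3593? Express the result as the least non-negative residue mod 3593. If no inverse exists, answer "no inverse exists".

2485

Extended Euclidean algorithm:
3593 = 6×561 + 227
561 = 2×227 + 107
227 = 2×107 + 13
107 = 8×13 + 3
13 = 4×3 + 1
3 = 3×1 + 0
gcd = 1, so the inverse exists. Back-substitute:
1 = 13 − 4·3
1 = −4·107 + 33·13
1 = 33·227 − 70·107
1 = −70·561 + 173·227
1 = 173·3593 − 1108·561
Hence 561⁻¹ ≡ -1108 ≡ 2485 (mod 3593).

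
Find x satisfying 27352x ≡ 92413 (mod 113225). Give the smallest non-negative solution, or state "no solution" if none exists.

93669

First find gcd(27352, 113225):
113225 = 4*27352 + 3817
27352 = 7*3817 + 633
3817 = 6*633 + 19
633 = 33*19 + 6
19 = 3*6 + 1
6 = 6*1 + 0
gcd = 1, so a unique solution mod 113225 exists.
Back-substitute for the Bézout coefficients:
1 = 19 − 3·6
1 = −3·633 + 100·19
1 = 100·3817 − 603·633
1 = −603·27352 + 4321·3817
1 = 4321·113225 − 17887·27352
So 27352·(-17887) ≡ 1 (mod 113225), giving 27352⁻¹ ≡ 95338.
x ≡ 27352⁻¹·92413 ≡ 95338·92413 ≡ 93669 (mod 113225).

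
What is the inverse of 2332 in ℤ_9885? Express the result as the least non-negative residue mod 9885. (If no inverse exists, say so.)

Extended Euclidean algorithm:
9885 = 4·2332 + 557
2332 = 4·557 + 104
557 = 5·104 + 37
104 = 2·37 + 30
37 = 1·30 + 7
30 = 4·7 + 2
7 = 3·2 + 1
2 = 2·1 + 0
gcd = 1, so the inverse exists. Back-substitute:
1 = 7 − 3·2
1 = −3·30 + 13·7
1 = 13·37 − 16·30
1 = −16·104 + 45·37
1 = 45·557 − 241·104
1 = −241·2332 + 1009·557
1 = 1009·9885 − 4277·2332
So 2332·(-4277) ≡ 1 (mod 9885), and -4277 ≡ 5608 (mod 9885).

5608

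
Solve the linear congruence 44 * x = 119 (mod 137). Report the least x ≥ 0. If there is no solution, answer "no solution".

93

First find gcd(44, 137):
137 = 3*44 + 5
44 = 8*5 + 4
5 = 1*4 + 1
4 = 4*1 + 0
gcd = 1, so a unique solution mod 137 exists.
Back-substitute for the Bézout coefficients:
1 = 5 − 4
1 = −44 + 9·5
1 = 9·137 − 28·44
So 44·(-28) ≡ 1 (mod 137), giving 44⁻¹ ≡ 109.
x ≡ 44⁻¹·119 ≡ 109·119 ≡ 93 (mod 137).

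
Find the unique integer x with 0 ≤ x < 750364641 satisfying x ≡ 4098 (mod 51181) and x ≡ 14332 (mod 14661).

Write x = 4098 + 51181·k. Then 51181·k ≡ 14332 − 4098 ≡ 10234 (mod 14661).
Need 51181⁻¹ mod 14661. Extended Euclid on (14661, 7198):
14661 = 2×7198 + 265
7198 = 27×265 + 43
265 = 6×43 + 7
43 = 6×7 + 1
7 = 7×1 + 0
Back-substitute:
1 = 43 − 6·7
1 = −6·265 + 37·43
1 = 37·7198 − 1005·265
1 = −1005·14661 + 2047·7198
51181⁻¹ ≡ 2047 (mod 14661), so k ≡ 2047·10234 ≡ 13090 (mod 14661).
x = 4098 + 51181·13090 = 669963388.

669963388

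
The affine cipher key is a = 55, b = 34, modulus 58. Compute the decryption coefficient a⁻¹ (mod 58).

gcd(58, 55) by repeated division:
58 = 1*55 + 3
55 = 18*3 + 1
3 = 3*1 + 0
Since gcd(55, 58) = 1, back-substitute to write 1 as a combination:
1 = 55 − 18·3
1 = −18·58 + 19·55
So 55·19 ≡ 1 (mod 58).

19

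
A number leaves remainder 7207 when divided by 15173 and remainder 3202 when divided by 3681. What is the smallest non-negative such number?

Write x = 7207 + 15173·k. Then 15173·k ≡ 3202 − 7207 ≡ 3357 (mod 3681).
Need 15173⁻¹ mod 3681. Extended Euclid on (3681, 449):
3681 = 8×449 + 89
449 = 5×89 + 4
89 = 22×4 + 1
4 = 4×1 + 0
Back-substitute:
1 = 89 − 22·4
1 = −22·449 + 111·89
1 = 111·3681 − 910·449
15173⁻¹ ≡ 2771 (mod 3681), so k ≡ 2771·3357 ≡ 360 (mod 3681).
x = 7207 + 15173·360 = 5469487.

5469487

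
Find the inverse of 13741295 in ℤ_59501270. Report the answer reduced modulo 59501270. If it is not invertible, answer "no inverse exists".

no inverse exists

Compute gcd(13741295, 59501270):
59501270 = 4×13741295 + 4536090
13741295 = 3×4536090 + 133025
4536090 = 34×133025 + 13240
133025 = 10×13240 + 625
13240 = 21×625 + 115
625 = 5×115 + 50
115 = 2×50 + 15
50 = 3×15 + 5
15 = 3×5 + 0
Since gcd = 5 > 1, 13741295 is not a unit mod 59501270.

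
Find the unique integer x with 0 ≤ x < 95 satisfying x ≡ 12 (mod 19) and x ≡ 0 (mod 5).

Write x = 12 + 19·k. Then 19·k ≡ 0 − 12 ≡ 3 (mod 5).
Need 19⁻¹ mod 5. Extended Euclid on (5, 4):
5 = 1*4 + 1
4 = 4*1 + 0
Back-substitute:
1 = 5 − 4
19⁻¹ ≡ 4 (mod 5), so k ≡ 4·3 ≡ 2 (mod 5).
x = 12 + 19·2 = 50.

50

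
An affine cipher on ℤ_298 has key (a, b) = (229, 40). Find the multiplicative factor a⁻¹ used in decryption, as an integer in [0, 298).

Run Euclid on (298, 229):
298 = 1×229 + 69
229 = 3×69 + 22
69 = 3×22 + 3
22 = 7×3 + 1
3 = 3×1 + 0
Since gcd(229, 298) = 1, back-substitute to write 1 as a combination:
1 = 22 − 7·3
1 = −7·69 + 22·22
1 = 22·229 − 73·69
1 = −73·298 + 95·229
So 229·95 ≡ 1 (mod 298).

95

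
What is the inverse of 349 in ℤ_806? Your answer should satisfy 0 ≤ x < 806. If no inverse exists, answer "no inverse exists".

97

Extended Euclidean algorithm:
806 = 2·349 + 108
349 = 3·108 + 25
108 = 4·25 + 8
25 = 3·8 + 1
8 = 8·1 + 0
Since gcd(349, 806) = 1, back-substitute to write 1 as a combination:
1 = 25 − 3·8
1 = −3·108 + 13·25
1 = 13·349 − 42·108
1 = −42·806 + 97·349
So 349·97 ≡ 1 (mod 806).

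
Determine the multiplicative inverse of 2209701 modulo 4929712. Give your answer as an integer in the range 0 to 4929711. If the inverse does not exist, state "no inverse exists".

Extended Euclidean algorithm:
4929712 = 2*2209701 + 510310
2209701 = 4*510310 + 168461
510310 = 3*168461 + 4927
168461 = 34*4927 + 943
4927 = 5*943 + 212
943 = 4*212 + 95
212 = 2*95 + 22
95 = 4*22 + 7
22 = 3*7 + 1
7 = 7*1 + 0
Since gcd(2209701, 4929712) = 1, back-substitute to write 1 as a combination:
1 = 22 − 3·7
1 = −3·95 + 13·22
1 = 13·212 − 29·95
1 = −29·943 + 129·212
1 = 129·4927 − 674·943
1 = −674·168461 + 23045·4927
1 = 23045·510310 − 69809·168461
1 = −69809·2209701 + 302281·510310
1 = 302281·4929712 − 674371·2209701
So 2209701·(-674371) ≡ 1 (mod 4929712), and -674371 ≡ 4255341 (mod 4929712).

4255341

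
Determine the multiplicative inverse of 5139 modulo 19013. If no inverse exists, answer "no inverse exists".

5853

gcd(19013, 5139) by repeated division:
19013 = 3·5139 + 3596
5139 = 1·3596 + 1543
3596 = 2·1543 + 510
1543 = 3·510 + 13
510 = 39·13 + 3
13 = 4·3 + 1
3 = 3·1 + 0
Since gcd(5139, 19013) = 1, back-substitute to write 1 as a combination:
1 = 13 − 4·3
1 = −4·510 + 157·13
1 = 157·1543 − 475·510
1 = −475·3596 + 1107·1543
1 = 1107·5139 − 1582·3596
1 = −1582·19013 + 5853·5139
So 5139·5853 ≡ 1 (mod 19013).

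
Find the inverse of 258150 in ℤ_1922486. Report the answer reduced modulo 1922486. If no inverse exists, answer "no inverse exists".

no inverse exists

Euclidean algorithm on 1922486, 258150:
1922486 = 7×258150 + 115436
258150 = 2×115436 + 27278
115436 = 4×27278 + 6324
27278 = 4×6324 + 1982
6324 = 3×1982 + 378
1982 = 5×378 + 92
378 = 4×92 + 10
92 = 9×10 + 2
10 = 5×2 + 0
The gcd is 2, not 1, hence no inverse exists.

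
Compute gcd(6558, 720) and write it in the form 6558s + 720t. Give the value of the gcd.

6

Euclidean algorithm:
6558 = 9*720 + 78
720 = 9*78 + 18
78 = 4*18 + 6
18 = 3*6 + 0
gcd(6558, 720) = 6.
Back-substituting:
6 = 78 − 4·18
6 = −4·720 + 37·78
6 = 37·6558 − 337·720
So 6 = (37)·6558 + (-337)·720.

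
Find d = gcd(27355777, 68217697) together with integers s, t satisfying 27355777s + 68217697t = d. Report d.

1

Repeated division:
68217697 = 2*27355777 + 13506143
27355777 = 2*13506143 + 343491
13506143 = 39*343491 + 109994
343491 = 3*109994 + 13509
109994 = 8*13509 + 1922
13509 = 7*1922 + 55
1922 = 34*55 + 52
55 = 1*52 + 3
52 = 17*3 + 1
3 = 3*1 + 0
gcd(27355777, 68217697) = 1.
Working backward:
1 = 52 − 17·3
1 = −17·55 + 18·52
1 = 18·1922 − 629·55
1 = −629·13509 + 4421·1922
1 = 4421·109994 − 35997·13509
1 = −35997·343491 + 112412·109994
1 = 112412·13506143 − 4420065·343491
1 = −4420065·27355777 + 8952542·13506143
1 = 8952542·68217697 − 22325149·27355777
So 1 = (8952542)·68217697 + (-22325149)·27355777.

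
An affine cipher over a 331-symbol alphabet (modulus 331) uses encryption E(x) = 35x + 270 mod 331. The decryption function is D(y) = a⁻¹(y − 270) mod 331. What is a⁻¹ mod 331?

227

Extended Euclidean algorithm:
331 = 9·35 + 16
35 = 2·16 + 3
16 = 5·3 + 1
3 = 3·1 + 0
Since gcd(35, 331) = 1, back-substitute to write 1 as a combination:
1 = 16 − 5·3
1 = −5·35 + 11·16
1 = 11·331 − 104·35
Hence 35⁻¹ ≡ -104 ≡ 227 (mod 331).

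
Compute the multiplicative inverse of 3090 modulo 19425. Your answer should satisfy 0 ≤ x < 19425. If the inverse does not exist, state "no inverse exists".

Euclidean algorithm on 19425, 3090:
19425 = 6·3090 + 885
3090 = 3·885 + 435
885 = 2·435 + 15
435 = 29·15 + 0
Since gcd = 15 > 1, 3090 is not a unit mod 19425.

no inverse exists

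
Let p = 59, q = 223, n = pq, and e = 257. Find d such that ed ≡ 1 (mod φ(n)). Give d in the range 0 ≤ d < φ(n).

8417

φ(n) = (p−1)(q−1) = 58·222 = 12876.
Need d with 257·d ≡ 1 (mod 12876). Apply the extended Euclidean algorithm:
12876 = 50×257 + 26
257 = 9×26 + 23
26 = 1×23 + 3
23 = 7×3 + 2
3 = 1×2 + 1
2 = 2×1 + 0
Back-substitute:
1 = 3 − 2
1 = −23 + 8·3
1 = 8·26 − 9·23
1 = −9·257 + 89·26
1 = 89·12876 − 4459·257
So 257·(-4459) ≡ 1 (mod 12876), hence d ≡ -4459 ≡ 8417 (mod 12876).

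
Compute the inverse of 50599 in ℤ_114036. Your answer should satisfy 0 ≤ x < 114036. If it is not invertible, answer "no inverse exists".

Extended Euclidean algorithm:
114036 = 2×50599 + 12838
50599 = 3×12838 + 12085
12838 = 1×12085 + 753
12085 = 16×753 + 37
753 = 20×37 + 13
37 = 2×13 + 11
13 = 1×11 + 2
11 = 5×2 + 1
2 = 2×1 + 0
Since gcd(50599, 114036) = 1, back-substitute to write 1 as a combination:
1 = 11 − 5·2
1 = −5·13 + 6·11
1 = 6·37 − 17·13
1 = −17·753 + 346·37
1 = 346·12085 − 5553·753
1 = −5553·12838 + 5899·12085
1 = 5899·50599 − 23250·12838
1 = −23250·114036 + 52399·50599
So 50599·52399 ≡ 1 (mod 114036).

52399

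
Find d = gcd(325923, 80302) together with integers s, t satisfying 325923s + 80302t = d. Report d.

1

Repeated division:
325923 = 4×80302 + 4715
80302 = 17×4715 + 147
4715 = 32×147 + 11
147 = 13×11 + 4
11 = 2×4 + 3
4 = 1×3 + 1
3 = 3×1 + 0
gcd(325923, 80302) = 1.
Working backward:
1 = 4 − 3
1 = −11 + 3·4
1 = 3·147 − 40·11
1 = −40·4715 + 1283·147
1 = 1283·80302 − 21851·4715
1 = −21851·325923 + 88687·80302
So 1 = (-21851)·325923 + (88687)·80302.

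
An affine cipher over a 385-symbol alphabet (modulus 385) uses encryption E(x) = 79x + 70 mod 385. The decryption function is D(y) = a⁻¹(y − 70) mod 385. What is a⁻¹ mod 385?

gcd(385, 79) by repeated division:
385 = 4×79 + 69
79 = 1×69 + 10
69 = 6×10 + 9
10 = 1×9 + 1
9 = 9×1 + 0
Since gcd(79, 385) = 1, back-substitute to write 1 as a combination:
1 = 10 − 9
1 = −69 + 7·10
1 = 7·79 − 8·69
1 = −8·385 + 39·79
So 79·39 ≡ 1 (mod 385).

39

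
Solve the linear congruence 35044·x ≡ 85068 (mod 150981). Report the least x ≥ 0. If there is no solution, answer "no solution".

First find gcd(35044, 150981):
150981 = 4·35044 + 10805
35044 = 3·10805 + 2629
10805 = 4·2629 + 289
2629 = 9·289 + 28
289 = 10·28 + 9
28 = 3·9 + 1
9 = 9·1 + 0
gcd = 1, so a unique solution mod 150981 exists.
Back-substitute for the Bézout coefficients:
1 = 28 − 3·9
1 = −3·289 + 31·28
1 = 31·2629 − 282·289
1 = −282·10805 + 1159·2629
1 = 1159·35044 − 3759·10805
1 = −3759·150981 + 16195·35044
So 35044·(16195) ≡ 1 (mod 150981), giving 35044⁻¹ ≡ 16195.
x ≡ 35044⁻¹·85068 ≡ 16195·85068 ≡ 125616 (mod 150981).

125616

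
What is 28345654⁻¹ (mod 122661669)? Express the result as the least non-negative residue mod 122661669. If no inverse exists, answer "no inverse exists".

111749377

Apply the Euclidean algorithm to 122661669 and 28345654:
122661669 = 4×28345654 + 9279053
28345654 = 3×9279053 + 508495
9279053 = 18×508495 + 126143
508495 = 4×126143 + 3923
126143 = 32×3923 + 607
3923 = 6×607 + 281
607 = 2×281 + 45
281 = 6×45 + 11
45 = 4×11 + 1
11 = 11×1 + 0
The gcd is 1. Working backward:
1 = 45 − 4·11
1 = −4·281 + 25·45
1 = 25·607 − 54·281
1 = −54·3923 + 349·607
1 = 349·126143 − 11222·3923
1 = −11222·508495 + 45237·126143
1 = 45237·9279053 − 825488·508495
1 = −825488·28345654 + 2521701·9279053
1 = 2521701·122661669 − 10912292·28345654
Hence 28345654⁻¹ ≡ -10912292 ≡ 111749377 (mod 122661669).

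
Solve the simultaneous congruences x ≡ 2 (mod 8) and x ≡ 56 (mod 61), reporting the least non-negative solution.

Write x = 2 + 8·k. Then 8·k ≡ 56 − 2 ≡ 54 (mod 61).
Need 8⁻¹ mod 61. Extended Euclid on (61, 8):
61 = 7·8 + 5
8 = 1·5 + 3
5 = 1·3 + 2
3 = 1·2 + 1
2 = 2·1 + 0
Back-substitute:
1 = 3 − 2
1 = −5 + 2·3
1 = 2·8 − 3·5
1 = −3·61 + 23·8
8⁻¹ ≡ 23 (mod 61), so k ≡ 23·54 ≡ 22 (mod 61).
x = 2 + 8·22 = 178.

178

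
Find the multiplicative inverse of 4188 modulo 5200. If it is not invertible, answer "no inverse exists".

Euclidean algorithm on 5200, 4188:
5200 = 1*4188 + 1012
4188 = 4*1012 + 140
1012 = 7*140 + 32
140 = 4*32 + 12
32 = 2*12 + 8
12 = 1*8 + 4
8 = 2*4 + 0
The gcd is 4, not 1, hence no inverse exists.

no inverse exists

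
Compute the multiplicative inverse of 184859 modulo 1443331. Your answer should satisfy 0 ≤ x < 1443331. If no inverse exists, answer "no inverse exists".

157568

Apply the Euclidean algorithm to 1443331 and 184859:
1443331 = 7*184859 + 149318
184859 = 1*149318 + 35541
149318 = 4*35541 + 7154
35541 = 4*7154 + 6925
7154 = 1*6925 + 229
6925 = 30*229 + 55
229 = 4*55 + 9
55 = 6*9 + 1
9 = 9*1 + 0
The gcd is 1. Working backward:
1 = 55 − 6·9
1 = −6·229 + 25·55
1 = 25·6925 − 756·229
1 = −756·7154 + 781·6925
1 = 781·35541 − 3880·7154
1 = −3880·149318 + 16301·35541
1 = 16301·184859 − 20181·149318
1 = −20181·1443331 + 157568·184859
So 184859·157568 ≡ 1 (mod 1443331).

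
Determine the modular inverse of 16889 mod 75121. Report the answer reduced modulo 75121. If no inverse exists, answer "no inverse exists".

Apply the Euclidean algorithm to 75121 and 16889:
75121 = 4·16889 + 7565
16889 = 2·7565 + 1759
7565 = 4·1759 + 529
1759 = 3·529 + 172
529 = 3·172 + 13
172 = 13·13 + 3
13 = 4·3 + 1
3 = 3·1 + 0
gcd = 1, so the inverse exists. Back-substitute:
1 = 13 − 4·3
1 = −4·172 + 53·13
1 = 53·529 − 163·172
1 = −163·1759 + 542·529
1 = 542·7565 − 2331·1759
1 = −2331·16889 + 5204·7565
1 = 5204·75121 − 23147·16889
Thus 16889·(-23147) ≡ 1 (mod 75121); reducing, -23147 mod 75121 = 51974.

51974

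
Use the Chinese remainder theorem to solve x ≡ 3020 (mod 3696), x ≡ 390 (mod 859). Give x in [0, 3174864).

331964

Write x = 3020 + 3696·k. Then 3696·k ≡ 390 − 3020 ≡ 806 (mod 859).
Need 3696⁻¹ mod 859. Extended Euclid on (859, 260):
859 = 3·260 + 79
260 = 3·79 + 23
79 = 3·23 + 10
23 = 2·10 + 3
10 = 3·3 + 1
3 = 3·1 + 0
Back-substitute:
1 = 10 − 3·3
1 = −3·23 + 7·10
1 = 7·79 − 24·23
1 = −24·260 + 79·79
1 = 79·859 − 261·260
3696⁻¹ ≡ 598 (mod 859), so k ≡ 598·806 ≡ 89 (mod 859).
x = 3020 + 3696·89 = 331964.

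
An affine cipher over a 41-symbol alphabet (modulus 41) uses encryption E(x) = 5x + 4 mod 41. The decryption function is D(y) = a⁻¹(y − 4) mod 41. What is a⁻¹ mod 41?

33

Apply the Euclidean algorithm to 41 and 5:
41 = 8·5 + 1
5 = 5·1 + 0
gcd = 1, so the inverse exists. Back-substitute:
1 = 41 − 8·5
So 5·(-8) ≡ 1 (mod 41), and -8 ≡ 33 (mod 41).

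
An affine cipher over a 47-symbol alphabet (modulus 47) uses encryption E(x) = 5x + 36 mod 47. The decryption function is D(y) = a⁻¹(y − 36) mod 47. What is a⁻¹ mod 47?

Extended Euclidean algorithm:
47 = 9·5 + 2
5 = 2·2 + 1
2 = 2·1 + 0
gcd = 1, so the inverse exists. Back-substitute:
1 = 5 − 2·2
1 = −2·47 + 19·5
So 5·19 ≡ 1 (mod 47).

19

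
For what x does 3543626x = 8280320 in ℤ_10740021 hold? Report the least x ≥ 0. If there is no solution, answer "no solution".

First find gcd(3543626, 10740021):
10740021 = 3×3543626 + 109143
3543626 = 32×109143 + 51050
109143 = 2×51050 + 7043
51050 = 7×7043 + 1749
7043 = 4×1749 + 47
1749 = 37×47 + 10
47 = 4×10 + 7
10 = 1×7 + 3
7 = 2×3 + 1
3 = 3×1 + 0
gcd = 1, so a unique solution mod 10740021 exists.
Back-substitute for the Bézout coefficients:
1 = 7 − 2·3
1 = −2·10 + 3·7
1 = 3·47 − 14·10
1 = −14·1749 + 521·47
1 = 521·7043 − 2098·1749
1 = −2098·51050 + 15207·7043
1 = 15207·109143 − 32512·51050
1 = −32512·3543626 + 1055591·109143
1 = 1055591·10740021 − 3199285·3543626
So 3543626·(-3199285) ≡ 1 (mod 10740021), giving 3543626⁻¹ ≡ 7540736.
x ≡ 3543626⁻¹·8280320 ≡ 7540736·8280320 ≡ 6686959 (mod 10740021).

6686959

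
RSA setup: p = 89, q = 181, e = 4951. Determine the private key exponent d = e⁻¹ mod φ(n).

φ(n) = (p−1)(q−1) = 88·180 = 15840.
Need d with 4951·d ≡ 1 (mod 15840). Apply the extended Euclidean algorithm:
15840 = 3*4951 + 987
4951 = 5*987 + 16
987 = 61*16 + 11
16 = 1*11 + 5
11 = 2*5 + 1
5 = 5*1 + 0
Back-substitute:
1 = 11 − 2·5
1 = −2·16 + 3·11
1 = 3·987 − 185·16
1 = −185·4951 + 928·987
1 = 928·15840 − 2969·4951
So 4951·(-2969) ≡ 1 (mod 15840), hence d ≡ -2969 ≡ 12871 (mod 15840).

12871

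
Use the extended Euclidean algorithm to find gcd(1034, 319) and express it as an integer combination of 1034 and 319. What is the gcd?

Euclidean algorithm:
1034 = 3*319 + 77
319 = 4*77 + 11
77 = 7*11 + 0
gcd(1034, 319) = 11.
Express as a combination:
11 = 319 − 4·77
11 = −4·1034 + 13·319
So 11 = (-4)·1034 + (13)·319.

11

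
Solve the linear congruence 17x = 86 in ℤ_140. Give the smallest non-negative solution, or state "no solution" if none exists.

38

First find gcd(17, 140):
140 = 8·17 + 4
17 = 4·4 + 1
4 = 4·1 + 0
gcd = 1, so a unique solution mod 140 exists.
Back-substitute for the Bézout coefficients:
1 = 17 − 4·4
1 = −4·140 + 33·17
So 17·(33) ≡ 1 (mod 140), giving 17⁻¹ ≡ 33.
x ≡ 17⁻¹·86 ≡ 33·86 ≡ 38 (mod 140).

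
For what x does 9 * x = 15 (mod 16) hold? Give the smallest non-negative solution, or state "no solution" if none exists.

7

First find gcd(9, 16):
16 = 1*9 + 7
9 = 1*7 + 2
7 = 3*2 + 1
2 = 2*1 + 0
gcd = 1, so a unique solution mod 16 exists.
Back-substitute for the Bézout coefficients:
1 = 7 − 3·2
1 = −3·9 + 4·7
1 = 4·16 − 7·9
So 9·(-7) ≡ 1 (mod 16), giving 9⁻¹ ≡ 9.
x ≡ 9⁻¹·15 ≡ 9·15 ≡ 7 (mod 16).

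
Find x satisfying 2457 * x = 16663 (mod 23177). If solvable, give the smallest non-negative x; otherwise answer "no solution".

no solution

gcd(2457, 23177):
23177 = 9×2457 + 1064
2457 = 2×1064 + 329
1064 = 3×329 + 77
329 = 4×77 + 21
77 = 3×21 + 14
21 = 1×14 + 7
14 = 2×7 + 0
gcd = 7, but 7 ∤ 16663, so the congruence has no solution.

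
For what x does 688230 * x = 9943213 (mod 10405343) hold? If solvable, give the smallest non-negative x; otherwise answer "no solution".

First find gcd(688230, 10405343):
10405343 = 15×688230 + 81893
688230 = 8×81893 + 33086
81893 = 2×33086 + 15721
33086 = 2×15721 + 1644
15721 = 9×1644 + 925
1644 = 1×925 + 719
925 = 1×719 + 206
719 = 3×206 + 101
206 = 2×101 + 4
101 = 25×4 + 1
4 = 4×1 + 0
gcd = 1, so a unique solution mod 10405343 exists.
Back-substitute for the Bézout coefficients:
1 = 101 − 25·4
1 = −25·206 + 51·101
1 = 51·719 − 178·206
1 = −178·925 + 229·719
1 = 229·1644 − 407·925
1 = −407·15721 + 3892·1644
1 = 3892·33086 − 8191·15721
1 = −8191·81893 + 20274·33086
1 = 20274·688230 − 170383·81893
1 = −170383·10405343 + 2576019·688230
So 688230·(2576019) ≡ 1 (mod 10405343), giving 688230⁻¹ ≡ 2576019.
x ≡ 688230⁻¹·9943213 ≡ 2576019·9943213 ≡ 9226817 (mod 10405343).

9226817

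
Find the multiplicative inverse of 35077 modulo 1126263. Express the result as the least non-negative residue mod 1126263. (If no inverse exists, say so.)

865672

gcd(1126263, 35077) by repeated division:
1126263 = 32·35077 + 3799
35077 = 9·3799 + 886
3799 = 4·886 + 255
886 = 3·255 + 121
255 = 2·121 + 13
121 = 9·13 + 4
13 = 3·4 + 1
4 = 4·1 + 0
gcd = 1, so the inverse exists. Back-substitute:
1 = 13 − 3·4
1 = −3·121 + 28·13
1 = 28·255 − 59·121
1 = −59·886 + 205·255
1 = 205·3799 − 879·886
1 = −879·35077 + 8116·3799
1 = 8116·1126263 − 260591·35077
So 35077·(-260591) ≡ 1 (mod 1126263), and -260591 ≡ 865672 (mod 1126263).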